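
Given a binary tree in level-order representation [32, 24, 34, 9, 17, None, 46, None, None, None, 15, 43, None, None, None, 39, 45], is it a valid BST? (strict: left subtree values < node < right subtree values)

Level-order array: [32, 24, 34, 9, 17, None, 46, None, None, None, 15, 43, None, None, None, 39, 45]
Validate using subtree bounds (lo, hi): at each node, require lo < value < hi,
then recurse left with hi=value and right with lo=value.
Preorder trace (stopping at first violation):
  at node 32 with bounds (-inf, +inf): OK
  at node 24 with bounds (-inf, 32): OK
  at node 9 with bounds (-inf, 24): OK
  at node 17 with bounds (24, 32): VIOLATION
Node 17 violates its bound: not (24 < 17 < 32).
Result: Not a valid BST


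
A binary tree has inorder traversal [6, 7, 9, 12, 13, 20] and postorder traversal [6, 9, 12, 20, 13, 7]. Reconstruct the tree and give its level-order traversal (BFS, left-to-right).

Inorder:   [6, 7, 9, 12, 13, 20]
Postorder: [6, 9, 12, 20, 13, 7]
Algorithm: postorder visits root last, so walk postorder right-to-left;
each value is the root of the current inorder slice — split it at that
value, recurse on the right subtree first, then the left.
Recursive splits:
  root=7; inorder splits into left=[6], right=[9, 12, 13, 20]
  root=13; inorder splits into left=[9, 12], right=[20]
  root=20; inorder splits into left=[], right=[]
  root=12; inorder splits into left=[9], right=[]
  root=9; inorder splits into left=[], right=[]
  root=6; inorder splits into left=[], right=[]
Reconstructed level-order: [7, 6, 13, 12, 20, 9]


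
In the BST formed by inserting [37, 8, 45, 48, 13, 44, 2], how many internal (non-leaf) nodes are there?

Tree built from: [37, 8, 45, 48, 13, 44, 2]
Tree (level-order array): [37, 8, 45, 2, 13, 44, 48]
Rule: An internal node has at least one child.
Per-node child counts:
  node 37: 2 child(ren)
  node 8: 2 child(ren)
  node 2: 0 child(ren)
  node 13: 0 child(ren)
  node 45: 2 child(ren)
  node 44: 0 child(ren)
  node 48: 0 child(ren)
Matching nodes: [37, 8, 45]
Count of internal (non-leaf) nodes: 3


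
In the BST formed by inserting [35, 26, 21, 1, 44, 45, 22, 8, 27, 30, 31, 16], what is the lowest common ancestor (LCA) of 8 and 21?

Tree insertion order: [35, 26, 21, 1, 44, 45, 22, 8, 27, 30, 31, 16]
Tree (level-order array): [35, 26, 44, 21, 27, None, 45, 1, 22, None, 30, None, None, None, 8, None, None, None, 31, None, 16]
In a BST, the LCA of p=8, q=21 is the first node v on the
root-to-leaf path with p <= v <= q (go left if both < v, right if both > v).
Walk from root:
  at 35: both 8 and 21 < 35, go left
  at 26: both 8 and 21 < 26, go left
  at 21: 8 <= 21 <= 21, this is the LCA
LCA = 21


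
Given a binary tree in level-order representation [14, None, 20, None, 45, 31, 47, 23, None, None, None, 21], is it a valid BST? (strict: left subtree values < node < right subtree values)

Level-order array: [14, None, 20, None, 45, 31, 47, 23, None, None, None, 21]
Validate using subtree bounds (lo, hi): at each node, require lo < value < hi,
then recurse left with hi=value and right with lo=value.
Preorder trace (stopping at first violation):
  at node 14 with bounds (-inf, +inf): OK
  at node 20 with bounds (14, +inf): OK
  at node 45 with bounds (20, +inf): OK
  at node 31 with bounds (20, 45): OK
  at node 23 with bounds (20, 31): OK
  at node 21 with bounds (20, 23): OK
  at node 47 with bounds (45, +inf): OK
No violation found at any node.
Result: Valid BST


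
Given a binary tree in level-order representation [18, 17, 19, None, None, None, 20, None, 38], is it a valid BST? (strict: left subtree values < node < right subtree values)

Level-order array: [18, 17, 19, None, None, None, 20, None, 38]
Validate using subtree bounds (lo, hi): at each node, require lo < value < hi,
then recurse left with hi=value and right with lo=value.
Preorder trace (stopping at first violation):
  at node 18 with bounds (-inf, +inf): OK
  at node 17 with bounds (-inf, 18): OK
  at node 19 with bounds (18, +inf): OK
  at node 20 with bounds (19, +inf): OK
  at node 38 with bounds (20, +inf): OK
No violation found at any node.
Result: Valid BST


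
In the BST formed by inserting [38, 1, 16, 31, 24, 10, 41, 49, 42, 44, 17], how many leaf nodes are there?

Tree built from: [38, 1, 16, 31, 24, 10, 41, 49, 42, 44, 17]
Tree (level-order array): [38, 1, 41, None, 16, None, 49, 10, 31, 42, None, None, None, 24, None, None, 44, 17]
Rule: A leaf has 0 children.
Per-node child counts:
  node 38: 2 child(ren)
  node 1: 1 child(ren)
  node 16: 2 child(ren)
  node 10: 0 child(ren)
  node 31: 1 child(ren)
  node 24: 1 child(ren)
  node 17: 0 child(ren)
  node 41: 1 child(ren)
  node 49: 1 child(ren)
  node 42: 1 child(ren)
  node 44: 0 child(ren)
Matching nodes: [10, 17, 44]
Count of leaf nodes: 3


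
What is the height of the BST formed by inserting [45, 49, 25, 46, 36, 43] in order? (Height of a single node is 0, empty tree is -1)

Insertion order: [45, 49, 25, 46, 36, 43]
Tree (level-order array): [45, 25, 49, None, 36, 46, None, None, 43]
Compute height bottom-up (empty subtree = -1):
  height(43) = 1 + max(-1, -1) = 0
  height(36) = 1 + max(-1, 0) = 1
  height(25) = 1 + max(-1, 1) = 2
  height(46) = 1 + max(-1, -1) = 0
  height(49) = 1 + max(0, -1) = 1
  height(45) = 1 + max(2, 1) = 3
Height = 3


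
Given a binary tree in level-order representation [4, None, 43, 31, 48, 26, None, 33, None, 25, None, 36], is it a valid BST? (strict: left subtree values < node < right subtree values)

Level-order array: [4, None, 43, 31, 48, 26, None, 33, None, 25, None, 36]
Validate using subtree bounds (lo, hi): at each node, require lo < value < hi,
then recurse left with hi=value and right with lo=value.
Preorder trace (stopping at first violation):
  at node 4 with bounds (-inf, +inf): OK
  at node 43 with bounds (4, +inf): OK
  at node 31 with bounds (4, 43): OK
  at node 26 with bounds (4, 31): OK
  at node 25 with bounds (4, 26): OK
  at node 48 with bounds (43, +inf): OK
  at node 33 with bounds (43, 48): VIOLATION
Node 33 violates its bound: not (43 < 33 < 48).
Result: Not a valid BST


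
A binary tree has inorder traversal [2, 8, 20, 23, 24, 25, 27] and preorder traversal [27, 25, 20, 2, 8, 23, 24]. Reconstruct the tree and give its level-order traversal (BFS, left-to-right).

Inorder:  [2, 8, 20, 23, 24, 25, 27]
Preorder: [27, 25, 20, 2, 8, 23, 24]
Algorithm: preorder visits root first, so consume preorder in order;
for each root, split the current inorder slice at that value into
left-subtree inorder and right-subtree inorder, then recurse.
Recursive splits:
  root=27; inorder splits into left=[2, 8, 20, 23, 24, 25], right=[]
  root=25; inorder splits into left=[2, 8, 20, 23, 24], right=[]
  root=20; inorder splits into left=[2, 8], right=[23, 24]
  root=2; inorder splits into left=[], right=[8]
  root=8; inorder splits into left=[], right=[]
  root=23; inorder splits into left=[], right=[24]
  root=24; inorder splits into left=[], right=[]
Reconstructed level-order: [27, 25, 20, 2, 23, 8, 24]


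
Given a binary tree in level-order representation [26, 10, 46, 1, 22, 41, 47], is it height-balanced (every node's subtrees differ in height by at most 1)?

Tree (level-order array): [26, 10, 46, 1, 22, 41, 47]
Definition: a tree is height-balanced if, at every node, |h(left) - h(right)| <= 1 (empty subtree has height -1).
Bottom-up per-node check:
  node 1: h_left=-1, h_right=-1, diff=0 [OK], height=0
  node 22: h_left=-1, h_right=-1, diff=0 [OK], height=0
  node 10: h_left=0, h_right=0, diff=0 [OK], height=1
  node 41: h_left=-1, h_right=-1, diff=0 [OK], height=0
  node 47: h_left=-1, h_right=-1, diff=0 [OK], height=0
  node 46: h_left=0, h_right=0, diff=0 [OK], height=1
  node 26: h_left=1, h_right=1, diff=0 [OK], height=2
All nodes satisfy the balance condition.
Result: Balanced


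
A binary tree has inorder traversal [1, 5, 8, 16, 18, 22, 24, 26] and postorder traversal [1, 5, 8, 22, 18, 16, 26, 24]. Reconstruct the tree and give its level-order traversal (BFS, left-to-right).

Inorder:   [1, 5, 8, 16, 18, 22, 24, 26]
Postorder: [1, 5, 8, 22, 18, 16, 26, 24]
Algorithm: postorder visits root last, so walk postorder right-to-left;
each value is the root of the current inorder slice — split it at that
value, recurse on the right subtree first, then the left.
Recursive splits:
  root=24; inorder splits into left=[1, 5, 8, 16, 18, 22], right=[26]
  root=26; inorder splits into left=[], right=[]
  root=16; inorder splits into left=[1, 5, 8], right=[18, 22]
  root=18; inorder splits into left=[], right=[22]
  root=22; inorder splits into left=[], right=[]
  root=8; inorder splits into left=[1, 5], right=[]
  root=5; inorder splits into left=[1], right=[]
  root=1; inorder splits into left=[], right=[]
Reconstructed level-order: [24, 16, 26, 8, 18, 5, 22, 1]


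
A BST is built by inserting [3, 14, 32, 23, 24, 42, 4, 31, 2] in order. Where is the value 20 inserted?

Starting tree (level order): [3, 2, 14, None, None, 4, 32, None, None, 23, 42, None, 24, None, None, None, 31]
Insertion path: 3 -> 14 -> 32 -> 23
Result: insert 20 as left child of 23
Final tree (level order): [3, 2, 14, None, None, 4, 32, None, None, 23, 42, 20, 24, None, None, None, None, None, 31]


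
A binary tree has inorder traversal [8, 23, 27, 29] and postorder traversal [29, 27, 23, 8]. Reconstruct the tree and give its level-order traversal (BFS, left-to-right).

Inorder:   [8, 23, 27, 29]
Postorder: [29, 27, 23, 8]
Algorithm: postorder visits root last, so walk postorder right-to-left;
each value is the root of the current inorder slice — split it at that
value, recurse on the right subtree first, then the left.
Recursive splits:
  root=8; inorder splits into left=[], right=[23, 27, 29]
  root=23; inorder splits into left=[], right=[27, 29]
  root=27; inorder splits into left=[], right=[29]
  root=29; inorder splits into left=[], right=[]
Reconstructed level-order: [8, 23, 27, 29]


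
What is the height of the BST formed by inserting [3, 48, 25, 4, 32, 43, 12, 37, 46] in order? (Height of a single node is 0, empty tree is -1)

Insertion order: [3, 48, 25, 4, 32, 43, 12, 37, 46]
Tree (level-order array): [3, None, 48, 25, None, 4, 32, None, 12, None, 43, None, None, 37, 46]
Compute height bottom-up (empty subtree = -1):
  height(12) = 1 + max(-1, -1) = 0
  height(4) = 1 + max(-1, 0) = 1
  height(37) = 1 + max(-1, -1) = 0
  height(46) = 1 + max(-1, -1) = 0
  height(43) = 1 + max(0, 0) = 1
  height(32) = 1 + max(-1, 1) = 2
  height(25) = 1 + max(1, 2) = 3
  height(48) = 1 + max(3, -1) = 4
  height(3) = 1 + max(-1, 4) = 5
Height = 5


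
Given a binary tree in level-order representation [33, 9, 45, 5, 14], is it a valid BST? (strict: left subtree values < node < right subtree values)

Level-order array: [33, 9, 45, 5, 14]
Validate using subtree bounds (lo, hi): at each node, require lo < value < hi,
then recurse left with hi=value and right with lo=value.
Preorder trace (stopping at first violation):
  at node 33 with bounds (-inf, +inf): OK
  at node 9 with bounds (-inf, 33): OK
  at node 5 with bounds (-inf, 9): OK
  at node 14 with bounds (9, 33): OK
  at node 45 with bounds (33, +inf): OK
No violation found at any node.
Result: Valid BST


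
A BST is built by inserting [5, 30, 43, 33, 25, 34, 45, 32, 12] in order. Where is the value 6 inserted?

Starting tree (level order): [5, None, 30, 25, 43, 12, None, 33, 45, None, None, 32, 34]
Insertion path: 5 -> 30 -> 25 -> 12
Result: insert 6 as left child of 12
Final tree (level order): [5, None, 30, 25, 43, 12, None, 33, 45, 6, None, 32, 34]


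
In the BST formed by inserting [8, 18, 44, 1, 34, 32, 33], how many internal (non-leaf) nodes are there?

Tree built from: [8, 18, 44, 1, 34, 32, 33]
Tree (level-order array): [8, 1, 18, None, None, None, 44, 34, None, 32, None, None, 33]
Rule: An internal node has at least one child.
Per-node child counts:
  node 8: 2 child(ren)
  node 1: 0 child(ren)
  node 18: 1 child(ren)
  node 44: 1 child(ren)
  node 34: 1 child(ren)
  node 32: 1 child(ren)
  node 33: 0 child(ren)
Matching nodes: [8, 18, 44, 34, 32]
Count of internal (non-leaf) nodes: 5


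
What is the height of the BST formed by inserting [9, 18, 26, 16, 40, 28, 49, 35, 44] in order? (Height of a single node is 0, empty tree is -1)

Insertion order: [9, 18, 26, 16, 40, 28, 49, 35, 44]
Tree (level-order array): [9, None, 18, 16, 26, None, None, None, 40, 28, 49, None, 35, 44]
Compute height bottom-up (empty subtree = -1):
  height(16) = 1 + max(-1, -1) = 0
  height(35) = 1 + max(-1, -1) = 0
  height(28) = 1 + max(-1, 0) = 1
  height(44) = 1 + max(-1, -1) = 0
  height(49) = 1 + max(0, -1) = 1
  height(40) = 1 + max(1, 1) = 2
  height(26) = 1 + max(-1, 2) = 3
  height(18) = 1 + max(0, 3) = 4
  height(9) = 1 + max(-1, 4) = 5
Height = 5


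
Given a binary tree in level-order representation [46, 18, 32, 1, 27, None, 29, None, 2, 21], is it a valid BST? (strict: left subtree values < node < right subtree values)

Level-order array: [46, 18, 32, 1, 27, None, 29, None, 2, 21]
Validate using subtree bounds (lo, hi): at each node, require lo < value < hi,
then recurse left with hi=value and right with lo=value.
Preorder trace (stopping at first violation):
  at node 46 with bounds (-inf, +inf): OK
  at node 18 with bounds (-inf, 46): OK
  at node 1 with bounds (-inf, 18): OK
  at node 2 with bounds (1, 18): OK
  at node 27 with bounds (18, 46): OK
  at node 21 with bounds (18, 27): OK
  at node 32 with bounds (46, +inf): VIOLATION
Node 32 violates its bound: not (46 < 32 < +inf).
Result: Not a valid BST


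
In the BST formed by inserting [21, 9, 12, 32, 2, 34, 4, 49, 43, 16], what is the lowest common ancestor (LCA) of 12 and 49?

Tree insertion order: [21, 9, 12, 32, 2, 34, 4, 49, 43, 16]
Tree (level-order array): [21, 9, 32, 2, 12, None, 34, None, 4, None, 16, None, 49, None, None, None, None, 43]
In a BST, the LCA of p=12, q=49 is the first node v on the
root-to-leaf path with p <= v <= q (go left if both < v, right if both > v).
Walk from root:
  at 21: 12 <= 21 <= 49, this is the LCA
LCA = 21


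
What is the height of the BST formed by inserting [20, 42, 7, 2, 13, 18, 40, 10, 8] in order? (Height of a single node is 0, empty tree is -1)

Insertion order: [20, 42, 7, 2, 13, 18, 40, 10, 8]
Tree (level-order array): [20, 7, 42, 2, 13, 40, None, None, None, 10, 18, None, None, 8]
Compute height bottom-up (empty subtree = -1):
  height(2) = 1 + max(-1, -1) = 0
  height(8) = 1 + max(-1, -1) = 0
  height(10) = 1 + max(0, -1) = 1
  height(18) = 1 + max(-1, -1) = 0
  height(13) = 1 + max(1, 0) = 2
  height(7) = 1 + max(0, 2) = 3
  height(40) = 1 + max(-1, -1) = 0
  height(42) = 1 + max(0, -1) = 1
  height(20) = 1 + max(3, 1) = 4
Height = 4


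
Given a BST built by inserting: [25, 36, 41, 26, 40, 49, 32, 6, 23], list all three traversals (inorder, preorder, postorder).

Tree insertion order: [25, 36, 41, 26, 40, 49, 32, 6, 23]
Tree (level-order array): [25, 6, 36, None, 23, 26, 41, None, None, None, 32, 40, 49]
Inorder (L, root, R): [6, 23, 25, 26, 32, 36, 40, 41, 49]
Preorder (root, L, R): [25, 6, 23, 36, 26, 32, 41, 40, 49]
Postorder (L, R, root): [23, 6, 32, 26, 40, 49, 41, 36, 25]


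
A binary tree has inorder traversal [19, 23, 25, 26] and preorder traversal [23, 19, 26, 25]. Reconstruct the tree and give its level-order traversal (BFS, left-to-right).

Inorder:  [19, 23, 25, 26]
Preorder: [23, 19, 26, 25]
Algorithm: preorder visits root first, so consume preorder in order;
for each root, split the current inorder slice at that value into
left-subtree inorder and right-subtree inorder, then recurse.
Recursive splits:
  root=23; inorder splits into left=[19], right=[25, 26]
  root=19; inorder splits into left=[], right=[]
  root=26; inorder splits into left=[25], right=[]
  root=25; inorder splits into left=[], right=[]
Reconstructed level-order: [23, 19, 26, 25]


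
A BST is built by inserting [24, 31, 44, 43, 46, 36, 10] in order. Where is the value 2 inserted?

Starting tree (level order): [24, 10, 31, None, None, None, 44, 43, 46, 36]
Insertion path: 24 -> 10
Result: insert 2 as left child of 10
Final tree (level order): [24, 10, 31, 2, None, None, 44, None, None, 43, 46, 36]


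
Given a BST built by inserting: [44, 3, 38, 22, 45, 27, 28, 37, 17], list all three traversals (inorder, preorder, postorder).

Tree insertion order: [44, 3, 38, 22, 45, 27, 28, 37, 17]
Tree (level-order array): [44, 3, 45, None, 38, None, None, 22, None, 17, 27, None, None, None, 28, None, 37]
Inorder (L, root, R): [3, 17, 22, 27, 28, 37, 38, 44, 45]
Preorder (root, L, R): [44, 3, 38, 22, 17, 27, 28, 37, 45]
Postorder (L, R, root): [17, 37, 28, 27, 22, 38, 3, 45, 44]


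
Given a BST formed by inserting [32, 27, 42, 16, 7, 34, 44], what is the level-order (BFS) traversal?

Tree insertion order: [32, 27, 42, 16, 7, 34, 44]
Tree (level-order array): [32, 27, 42, 16, None, 34, 44, 7]
BFS from the root, enqueuing left then right child of each popped node:
  queue [32] -> pop 32, enqueue [27, 42], visited so far: [32]
  queue [27, 42] -> pop 27, enqueue [16], visited so far: [32, 27]
  queue [42, 16] -> pop 42, enqueue [34, 44], visited so far: [32, 27, 42]
  queue [16, 34, 44] -> pop 16, enqueue [7], visited so far: [32, 27, 42, 16]
  queue [34, 44, 7] -> pop 34, enqueue [none], visited so far: [32, 27, 42, 16, 34]
  queue [44, 7] -> pop 44, enqueue [none], visited so far: [32, 27, 42, 16, 34, 44]
  queue [7] -> pop 7, enqueue [none], visited so far: [32, 27, 42, 16, 34, 44, 7]
Result: [32, 27, 42, 16, 34, 44, 7]


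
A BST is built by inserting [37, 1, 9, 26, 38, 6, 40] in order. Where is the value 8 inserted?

Starting tree (level order): [37, 1, 38, None, 9, None, 40, 6, 26]
Insertion path: 37 -> 1 -> 9 -> 6
Result: insert 8 as right child of 6
Final tree (level order): [37, 1, 38, None, 9, None, 40, 6, 26, None, None, None, 8]


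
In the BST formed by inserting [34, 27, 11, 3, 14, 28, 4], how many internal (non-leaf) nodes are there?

Tree built from: [34, 27, 11, 3, 14, 28, 4]
Tree (level-order array): [34, 27, None, 11, 28, 3, 14, None, None, None, 4]
Rule: An internal node has at least one child.
Per-node child counts:
  node 34: 1 child(ren)
  node 27: 2 child(ren)
  node 11: 2 child(ren)
  node 3: 1 child(ren)
  node 4: 0 child(ren)
  node 14: 0 child(ren)
  node 28: 0 child(ren)
Matching nodes: [34, 27, 11, 3]
Count of internal (non-leaf) nodes: 4


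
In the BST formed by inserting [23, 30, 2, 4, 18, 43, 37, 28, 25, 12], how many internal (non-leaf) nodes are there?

Tree built from: [23, 30, 2, 4, 18, 43, 37, 28, 25, 12]
Tree (level-order array): [23, 2, 30, None, 4, 28, 43, None, 18, 25, None, 37, None, 12]
Rule: An internal node has at least one child.
Per-node child counts:
  node 23: 2 child(ren)
  node 2: 1 child(ren)
  node 4: 1 child(ren)
  node 18: 1 child(ren)
  node 12: 0 child(ren)
  node 30: 2 child(ren)
  node 28: 1 child(ren)
  node 25: 0 child(ren)
  node 43: 1 child(ren)
  node 37: 0 child(ren)
Matching nodes: [23, 2, 4, 18, 30, 28, 43]
Count of internal (non-leaf) nodes: 7


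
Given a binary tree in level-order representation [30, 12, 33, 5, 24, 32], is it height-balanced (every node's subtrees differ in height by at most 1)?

Tree (level-order array): [30, 12, 33, 5, 24, 32]
Definition: a tree is height-balanced if, at every node, |h(left) - h(right)| <= 1 (empty subtree has height -1).
Bottom-up per-node check:
  node 5: h_left=-1, h_right=-1, diff=0 [OK], height=0
  node 24: h_left=-1, h_right=-1, diff=0 [OK], height=0
  node 12: h_left=0, h_right=0, diff=0 [OK], height=1
  node 32: h_left=-1, h_right=-1, diff=0 [OK], height=0
  node 33: h_left=0, h_right=-1, diff=1 [OK], height=1
  node 30: h_left=1, h_right=1, diff=0 [OK], height=2
All nodes satisfy the balance condition.
Result: Balanced


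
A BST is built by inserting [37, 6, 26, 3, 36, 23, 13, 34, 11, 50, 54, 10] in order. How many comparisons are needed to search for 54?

Search path for 54: 37 -> 50 -> 54
Found: True
Comparisons: 3


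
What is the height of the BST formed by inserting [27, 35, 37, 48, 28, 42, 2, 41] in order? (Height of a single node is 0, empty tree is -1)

Insertion order: [27, 35, 37, 48, 28, 42, 2, 41]
Tree (level-order array): [27, 2, 35, None, None, 28, 37, None, None, None, 48, 42, None, 41]
Compute height bottom-up (empty subtree = -1):
  height(2) = 1 + max(-1, -1) = 0
  height(28) = 1 + max(-1, -1) = 0
  height(41) = 1 + max(-1, -1) = 0
  height(42) = 1 + max(0, -1) = 1
  height(48) = 1 + max(1, -1) = 2
  height(37) = 1 + max(-1, 2) = 3
  height(35) = 1 + max(0, 3) = 4
  height(27) = 1 + max(0, 4) = 5
Height = 5


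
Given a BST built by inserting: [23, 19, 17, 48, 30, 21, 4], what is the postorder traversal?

Tree insertion order: [23, 19, 17, 48, 30, 21, 4]
Tree (level-order array): [23, 19, 48, 17, 21, 30, None, 4]
Postorder traversal: [4, 17, 21, 19, 30, 48, 23]


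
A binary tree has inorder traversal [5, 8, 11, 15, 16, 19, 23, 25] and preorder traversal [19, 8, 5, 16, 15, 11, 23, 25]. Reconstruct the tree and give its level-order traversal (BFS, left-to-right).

Inorder:  [5, 8, 11, 15, 16, 19, 23, 25]
Preorder: [19, 8, 5, 16, 15, 11, 23, 25]
Algorithm: preorder visits root first, so consume preorder in order;
for each root, split the current inorder slice at that value into
left-subtree inorder and right-subtree inorder, then recurse.
Recursive splits:
  root=19; inorder splits into left=[5, 8, 11, 15, 16], right=[23, 25]
  root=8; inorder splits into left=[5], right=[11, 15, 16]
  root=5; inorder splits into left=[], right=[]
  root=16; inorder splits into left=[11, 15], right=[]
  root=15; inorder splits into left=[11], right=[]
  root=11; inorder splits into left=[], right=[]
  root=23; inorder splits into left=[], right=[25]
  root=25; inorder splits into left=[], right=[]
Reconstructed level-order: [19, 8, 23, 5, 16, 25, 15, 11]


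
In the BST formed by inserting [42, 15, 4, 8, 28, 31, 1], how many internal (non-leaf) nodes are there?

Tree built from: [42, 15, 4, 8, 28, 31, 1]
Tree (level-order array): [42, 15, None, 4, 28, 1, 8, None, 31]
Rule: An internal node has at least one child.
Per-node child counts:
  node 42: 1 child(ren)
  node 15: 2 child(ren)
  node 4: 2 child(ren)
  node 1: 0 child(ren)
  node 8: 0 child(ren)
  node 28: 1 child(ren)
  node 31: 0 child(ren)
Matching nodes: [42, 15, 4, 28]
Count of internal (non-leaf) nodes: 4


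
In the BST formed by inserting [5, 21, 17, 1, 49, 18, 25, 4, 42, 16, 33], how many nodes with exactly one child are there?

Tree built from: [5, 21, 17, 1, 49, 18, 25, 4, 42, 16, 33]
Tree (level-order array): [5, 1, 21, None, 4, 17, 49, None, None, 16, 18, 25, None, None, None, None, None, None, 42, 33]
Rule: These are nodes with exactly 1 non-null child.
Per-node child counts:
  node 5: 2 child(ren)
  node 1: 1 child(ren)
  node 4: 0 child(ren)
  node 21: 2 child(ren)
  node 17: 2 child(ren)
  node 16: 0 child(ren)
  node 18: 0 child(ren)
  node 49: 1 child(ren)
  node 25: 1 child(ren)
  node 42: 1 child(ren)
  node 33: 0 child(ren)
Matching nodes: [1, 49, 25, 42]
Count of nodes with exactly one child: 4


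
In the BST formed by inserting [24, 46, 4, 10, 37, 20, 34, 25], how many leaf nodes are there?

Tree built from: [24, 46, 4, 10, 37, 20, 34, 25]
Tree (level-order array): [24, 4, 46, None, 10, 37, None, None, 20, 34, None, None, None, 25]
Rule: A leaf has 0 children.
Per-node child counts:
  node 24: 2 child(ren)
  node 4: 1 child(ren)
  node 10: 1 child(ren)
  node 20: 0 child(ren)
  node 46: 1 child(ren)
  node 37: 1 child(ren)
  node 34: 1 child(ren)
  node 25: 0 child(ren)
Matching nodes: [20, 25]
Count of leaf nodes: 2


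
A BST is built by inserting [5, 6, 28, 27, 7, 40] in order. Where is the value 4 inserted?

Starting tree (level order): [5, None, 6, None, 28, 27, 40, 7]
Insertion path: 5
Result: insert 4 as left child of 5
Final tree (level order): [5, 4, 6, None, None, None, 28, 27, 40, 7]


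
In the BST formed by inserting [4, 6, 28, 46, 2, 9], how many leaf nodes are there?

Tree built from: [4, 6, 28, 46, 2, 9]
Tree (level-order array): [4, 2, 6, None, None, None, 28, 9, 46]
Rule: A leaf has 0 children.
Per-node child counts:
  node 4: 2 child(ren)
  node 2: 0 child(ren)
  node 6: 1 child(ren)
  node 28: 2 child(ren)
  node 9: 0 child(ren)
  node 46: 0 child(ren)
Matching nodes: [2, 9, 46]
Count of leaf nodes: 3


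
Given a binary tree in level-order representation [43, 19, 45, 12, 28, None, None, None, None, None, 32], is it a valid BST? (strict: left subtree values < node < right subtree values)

Level-order array: [43, 19, 45, 12, 28, None, None, None, None, None, 32]
Validate using subtree bounds (lo, hi): at each node, require lo < value < hi,
then recurse left with hi=value and right with lo=value.
Preorder trace (stopping at first violation):
  at node 43 with bounds (-inf, +inf): OK
  at node 19 with bounds (-inf, 43): OK
  at node 12 with bounds (-inf, 19): OK
  at node 28 with bounds (19, 43): OK
  at node 32 with bounds (28, 43): OK
  at node 45 with bounds (43, +inf): OK
No violation found at any node.
Result: Valid BST


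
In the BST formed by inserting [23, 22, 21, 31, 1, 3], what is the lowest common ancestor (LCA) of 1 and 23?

Tree insertion order: [23, 22, 21, 31, 1, 3]
Tree (level-order array): [23, 22, 31, 21, None, None, None, 1, None, None, 3]
In a BST, the LCA of p=1, q=23 is the first node v on the
root-to-leaf path with p <= v <= q (go left if both < v, right if both > v).
Walk from root:
  at 23: 1 <= 23 <= 23, this is the LCA
LCA = 23


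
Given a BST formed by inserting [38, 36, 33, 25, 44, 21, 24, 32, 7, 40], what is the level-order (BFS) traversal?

Tree insertion order: [38, 36, 33, 25, 44, 21, 24, 32, 7, 40]
Tree (level-order array): [38, 36, 44, 33, None, 40, None, 25, None, None, None, 21, 32, 7, 24]
BFS from the root, enqueuing left then right child of each popped node:
  queue [38] -> pop 38, enqueue [36, 44], visited so far: [38]
  queue [36, 44] -> pop 36, enqueue [33], visited so far: [38, 36]
  queue [44, 33] -> pop 44, enqueue [40], visited so far: [38, 36, 44]
  queue [33, 40] -> pop 33, enqueue [25], visited so far: [38, 36, 44, 33]
  queue [40, 25] -> pop 40, enqueue [none], visited so far: [38, 36, 44, 33, 40]
  queue [25] -> pop 25, enqueue [21, 32], visited so far: [38, 36, 44, 33, 40, 25]
  queue [21, 32] -> pop 21, enqueue [7, 24], visited so far: [38, 36, 44, 33, 40, 25, 21]
  queue [32, 7, 24] -> pop 32, enqueue [none], visited so far: [38, 36, 44, 33, 40, 25, 21, 32]
  queue [7, 24] -> pop 7, enqueue [none], visited so far: [38, 36, 44, 33, 40, 25, 21, 32, 7]
  queue [24] -> pop 24, enqueue [none], visited so far: [38, 36, 44, 33, 40, 25, 21, 32, 7, 24]
Result: [38, 36, 44, 33, 40, 25, 21, 32, 7, 24]


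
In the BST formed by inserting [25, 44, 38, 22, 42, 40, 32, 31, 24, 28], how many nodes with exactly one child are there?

Tree built from: [25, 44, 38, 22, 42, 40, 32, 31, 24, 28]
Tree (level-order array): [25, 22, 44, None, 24, 38, None, None, None, 32, 42, 31, None, 40, None, 28]
Rule: These are nodes with exactly 1 non-null child.
Per-node child counts:
  node 25: 2 child(ren)
  node 22: 1 child(ren)
  node 24: 0 child(ren)
  node 44: 1 child(ren)
  node 38: 2 child(ren)
  node 32: 1 child(ren)
  node 31: 1 child(ren)
  node 28: 0 child(ren)
  node 42: 1 child(ren)
  node 40: 0 child(ren)
Matching nodes: [22, 44, 32, 31, 42]
Count of nodes with exactly one child: 5


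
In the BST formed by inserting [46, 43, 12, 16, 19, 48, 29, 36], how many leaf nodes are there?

Tree built from: [46, 43, 12, 16, 19, 48, 29, 36]
Tree (level-order array): [46, 43, 48, 12, None, None, None, None, 16, None, 19, None, 29, None, 36]
Rule: A leaf has 0 children.
Per-node child counts:
  node 46: 2 child(ren)
  node 43: 1 child(ren)
  node 12: 1 child(ren)
  node 16: 1 child(ren)
  node 19: 1 child(ren)
  node 29: 1 child(ren)
  node 36: 0 child(ren)
  node 48: 0 child(ren)
Matching nodes: [36, 48]
Count of leaf nodes: 2


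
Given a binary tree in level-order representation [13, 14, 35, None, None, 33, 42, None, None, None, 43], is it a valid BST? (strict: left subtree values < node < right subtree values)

Level-order array: [13, 14, 35, None, None, 33, 42, None, None, None, 43]
Validate using subtree bounds (lo, hi): at each node, require lo < value < hi,
then recurse left with hi=value and right with lo=value.
Preorder trace (stopping at first violation):
  at node 13 with bounds (-inf, +inf): OK
  at node 14 with bounds (-inf, 13): VIOLATION
Node 14 violates its bound: not (-inf < 14 < 13).
Result: Not a valid BST


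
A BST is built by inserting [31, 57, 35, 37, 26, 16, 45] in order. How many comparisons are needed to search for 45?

Search path for 45: 31 -> 57 -> 35 -> 37 -> 45
Found: True
Comparisons: 5


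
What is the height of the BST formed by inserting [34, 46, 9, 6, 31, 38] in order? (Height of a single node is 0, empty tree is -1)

Insertion order: [34, 46, 9, 6, 31, 38]
Tree (level-order array): [34, 9, 46, 6, 31, 38]
Compute height bottom-up (empty subtree = -1):
  height(6) = 1 + max(-1, -1) = 0
  height(31) = 1 + max(-1, -1) = 0
  height(9) = 1 + max(0, 0) = 1
  height(38) = 1 + max(-1, -1) = 0
  height(46) = 1 + max(0, -1) = 1
  height(34) = 1 + max(1, 1) = 2
Height = 2


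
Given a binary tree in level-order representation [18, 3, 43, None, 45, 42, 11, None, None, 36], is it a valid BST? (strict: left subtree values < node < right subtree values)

Level-order array: [18, 3, 43, None, 45, 42, 11, None, None, 36]
Validate using subtree bounds (lo, hi): at each node, require lo < value < hi,
then recurse left with hi=value and right with lo=value.
Preorder trace (stopping at first violation):
  at node 18 with bounds (-inf, +inf): OK
  at node 3 with bounds (-inf, 18): OK
  at node 45 with bounds (3, 18): VIOLATION
Node 45 violates its bound: not (3 < 45 < 18).
Result: Not a valid BST


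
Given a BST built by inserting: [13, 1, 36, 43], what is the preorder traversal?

Tree insertion order: [13, 1, 36, 43]
Tree (level-order array): [13, 1, 36, None, None, None, 43]
Preorder traversal: [13, 1, 36, 43]


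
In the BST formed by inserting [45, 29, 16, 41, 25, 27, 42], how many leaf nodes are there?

Tree built from: [45, 29, 16, 41, 25, 27, 42]
Tree (level-order array): [45, 29, None, 16, 41, None, 25, None, 42, None, 27]
Rule: A leaf has 0 children.
Per-node child counts:
  node 45: 1 child(ren)
  node 29: 2 child(ren)
  node 16: 1 child(ren)
  node 25: 1 child(ren)
  node 27: 0 child(ren)
  node 41: 1 child(ren)
  node 42: 0 child(ren)
Matching nodes: [27, 42]
Count of leaf nodes: 2


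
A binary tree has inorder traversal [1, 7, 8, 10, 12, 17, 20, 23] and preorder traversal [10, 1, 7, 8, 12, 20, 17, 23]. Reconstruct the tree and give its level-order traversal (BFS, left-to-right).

Inorder:  [1, 7, 8, 10, 12, 17, 20, 23]
Preorder: [10, 1, 7, 8, 12, 20, 17, 23]
Algorithm: preorder visits root first, so consume preorder in order;
for each root, split the current inorder slice at that value into
left-subtree inorder and right-subtree inorder, then recurse.
Recursive splits:
  root=10; inorder splits into left=[1, 7, 8], right=[12, 17, 20, 23]
  root=1; inorder splits into left=[], right=[7, 8]
  root=7; inorder splits into left=[], right=[8]
  root=8; inorder splits into left=[], right=[]
  root=12; inorder splits into left=[], right=[17, 20, 23]
  root=20; inorder splits into left=[17], right=[23]
  root=17; inorder splits into left=[], right=[]
  root=23; inorder splits into left=[], right=[]
Reconstructed level-order: [10, 1, 12, 7, 20, 8, 17, 23]


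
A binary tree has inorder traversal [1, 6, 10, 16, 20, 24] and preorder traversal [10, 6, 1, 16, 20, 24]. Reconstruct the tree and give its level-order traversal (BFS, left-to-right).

Inorder:  [1, 6, 10, 16, 20, 24]
Preorder: [10, 6, 1, 16, 20, 24]
Algorithm: preorder visits root first, so consume preorder in order;
for each root, split the current inorder slice at that value into
left-subtree inorder and right-subtree inorder, then recurse.
Recursive splits:
  root=10; inorder splits into left=[1, 6], right=[16, 20, 24]
  root=6; inorder splits into left=[1], right=[]
  root=1; inorder splits into left=[], right=[]
  root=16; inorder splits into left=[], right=[20, 24]
  root=20; inorder splits into left=[], right=[24]
  root=24; inorder splits into left=[], right=[]
Reconstructed level-order: [10, 6, 16, 1, 20, 24]


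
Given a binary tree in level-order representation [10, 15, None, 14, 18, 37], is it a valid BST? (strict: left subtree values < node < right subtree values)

Level-order array: [10, 15, None, 14, 18, 37]
Validate using subtree bounds (lo, hi): at each node, require lo < value < hi,
then recurse left with hi=value and right with lo=value.
Preorder trace (stopping at first violation):
  at node 10 with bounds (-inf, +inf): OK
  at node 15 with bounds (-inf, 10): VIOLATION
Node 15 violates its bound: not (-inf < 15 < 10).
Result: Not a valid BST


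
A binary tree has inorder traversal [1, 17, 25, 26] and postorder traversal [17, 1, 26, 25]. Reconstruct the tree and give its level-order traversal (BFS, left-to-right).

Inorder:   [1, 17, 25, 26]
Postorder: [17, 1, 26, 25]
Algorithm: postorder visits root last, so walk postorder right-to-left;
each value is the root of the current inorder slice — split it at that
value, recurse on the right subtree first, then the left.
Recursive splits:
  root=25; inorder splits into left=[1, 17], right=[26]
  root=26; inorder splits into left=[], right=[]
  root=1; inorder splits into left=[], right=[17]
  root=17; inorder splits into left=[], right=[]
Reconstructed level-order: [25, 1, 26, 17]


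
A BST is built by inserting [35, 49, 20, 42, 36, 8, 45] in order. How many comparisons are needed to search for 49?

Search path for 49: 35 -> 49
Found: True
Comparisons: 2


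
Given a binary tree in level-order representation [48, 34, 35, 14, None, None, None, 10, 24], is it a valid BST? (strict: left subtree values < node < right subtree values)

Level-order array: [48, 34, 35, 14, None, None, None, 10, 24]
Validate using subtree bounds (lo, hi): at each node, require lo < value < hi,
then recurse left with hi=value and right with lo=value.
Preorder trace (stopping at first violation):
  at node 48 with bounds (-inf, +inf): OK
  at node 34 with bounds (-inf, 48): OK
  at node 14 with bounds (-inf, 34): OK
  at node 10 with bounds (-inf, 14): OK
  at node 24 with bounds (14, 34): OK
  at node 35 with bounds (48, +inf): VIOLATION
Node 35 violates its bound: not (48 < 35 < +inf).
Result: Not a valid BST


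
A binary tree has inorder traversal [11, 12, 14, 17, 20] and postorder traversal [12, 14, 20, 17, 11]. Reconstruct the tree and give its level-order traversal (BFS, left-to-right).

Inorder:   [11, 12, 14, 17, 20]
Postorder: [12, 14, 20, 17, 11]
Algorithm: postorder visits root last, so walk postorder right-to-left;
each value is the root of the current inorder slice — split it at that
value, recurse on the right subtree first, then the left.
Recursive splits:
  root=11; inorder splits into left=[], right=[12, 14, 17, 20]
  root=17; inorder splits into left=[12, 14], right=[20]
  root=20; inorder splits into left=[], right=[]
  root=14; inorder splits into left=[12], right=[]
  root=12; inorder splits into left=[], right=[]
Reconstructed level-order: [11, 17, 14, 20, 12]


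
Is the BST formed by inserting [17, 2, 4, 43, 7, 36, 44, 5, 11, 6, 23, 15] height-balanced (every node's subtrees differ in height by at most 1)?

Tree (level-order array): [17, 2, 43, None, 4, 36, 44, None, 7, 23, None, None, None, 5, 11, None, None, None, 6, None, 15]
Definition: a tree is height-balanced if, at every node, |h(left) - h(right)| <= 1 (empty subtree has height -1).
Bottom-up per-node check:
  node 6: h_left=-1, h_right=-1, diff=0 [OK], height=0
  node 5: h_left=-1, h_right=0, diff=1 [OK], height=1
  node 15: h_left=-1, h_right=-1, diff=0 [OK], height=0
  node 11: h_left=-1, h_right=0, diff=1 [OK], height=1
  node 7: h_left=1, h_right=1, diff=0 [OK], height=2
  node 4: h_left=-1, h_right=2, diff=3 [FAIL (|-1-2|=3 > 1)], height=3
  node 2: h_left=-1, h_right=3, diff=4 [FAIL (|-1-3|=4 > 1)], height=4
  node 23: h_left=-1, h_right=-1, diff=0 [OK], height=0
  node 36: h_left=0, h_right=-1, diff=1 [OK], height=1
  node 44: h_left=-1, h_right=-1, diff=0 [OK], height=0
  node 43: h_left=1, h_right=0, diff=1 [OK], height=2
  node 17: h_left=4, h_right=2, diff=2 [FAIL (|4-2|=2 > 1)], height=5
Node 4 violates the condition: |-1 - 2| = 3 > 1.
Result: Not balanced


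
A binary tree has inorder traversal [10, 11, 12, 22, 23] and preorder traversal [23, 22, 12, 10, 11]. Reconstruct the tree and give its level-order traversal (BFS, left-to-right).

Inorder:  [10, 11, 12, 22, 23]
Preorder: [23, 22, 12, 10, 11]
Algorithm: preorder visits root first, so consume preorder in order;
for each root, split the current inorder slice at that value into
left-subtree inorder and right-subtree inorder, then recurse.
Recursive splits:
  root=23; inorder splits into left=[10, 11, 12, 22], right=[]
  root=22; inorder splits into left=[10, 11, 12], right=[]
  root=12; inorder splits into left=[10, 11], right=[]
  root=10; inorder splits into left=[], right=[11]
  root=11; inorder splits into left=[], right=[]
Reconstructed level-order: [23, 22, 12, 10, 11]


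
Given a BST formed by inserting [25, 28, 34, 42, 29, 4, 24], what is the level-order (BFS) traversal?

Tree insertion order: [25, 28, 34, 42, 29, 4, 24]
Tree (level-order array): [25, 4, 28, None, 24, None, 34, None, None, 29, 42]
BFS from the root, enqueuing left then right child of each popped node:
  queue [25] -> pop 25, enqueue [4, 28], visited so far: [25]
  queue [4, 28] -> pop 4, enqueue [24], visited so far: [25, 4]
  queue [28, 24] -> pop 28, enqueue [34], visited so far: [25, 4, 28]
  queue [24, 34] -> pop 24, enqueue [none], visited so far: [25, 4, 28, 24]
  queue [34] -> pop 34, enqueue [29, 42], visited so far: [25, 4, 28, 24, 34]
  queue [29, 42] -> pop 29, enqueue [none], visited so far: [25, 4, 28, 24, 34, 29]
  queue [42] -> pop 42, enqueue [none], visited so far: [25, 4, 28, 24, 34, 29, 42]
Result: [25, 4, 28, 24, 34, 29, 42]


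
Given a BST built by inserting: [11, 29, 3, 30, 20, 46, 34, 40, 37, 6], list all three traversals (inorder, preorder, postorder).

Tree insertion order: [11, 29, 3, 30, 20, 46, 34, 40, 37, 6]
Tree (level-order array): [11, 3, 29, None, 6, 20, 30, None, None, None, None, None, 46, 34, None, None, 40, 37]
Inorder (L, root, R): [3, 6, 11, 20, 29, 30, 34, 37, 40, 46]
Preorder (root, L, R): [11, 3, 6, 29, 20, 30, 46, 34, 40, 37]
Postorder (L, R, root): [6, 3, 20, 37, 40, 34, 46, 30, 29, 11]


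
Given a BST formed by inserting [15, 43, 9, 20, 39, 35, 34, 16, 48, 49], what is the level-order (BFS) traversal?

Tree insertion order: [15, 43, 9, 20, 39, 35, 34, 16, 48, 49]
Tree (level-order array): [15, 9, 43, None, None, 20, 48, 16, 39, None, 49, None, None, 35, None, None, None, 34]
BFS from the root, enqueuing left then right child of each popped node:
  queue [15] -> pop 15, enqueue [9, 43], visited so far: [15]
  queue [9, 43] -> pop 9, enqueue [none], visited so far: [15, 9]
  queue [43] -> pop 43, enqueue [20, 48], visited so far: [15, 9, 43]
  queue [20, 48] -> pop 20, enqueue [16, 39], visited so far: [15, 9, 43, 20]
  queue [48, 16, 39] -> pop 48, enqueue [49], visited so far: [15, 9, 43, 20, 48]
  queue [16, 39, 49] -> pop 16, enqueue [none], visited so far: [15, 9, 43, 20, 48, 16]
  queue [39, 49] -> pop 39, enqueue [35], visited so far: [15, 9, 43, 20, 48, 16, 39]
  queue [49, 35] -> pop 49, enqueue [none], visited so far: [15, 9, 43, 20, 48, 16, 39, 49]
  queue [35] -> pop 35, enqueue [34], visited so far: [15, 9, 43, 20, 48, 16, 39, 49, 35]
  queue [34] -> pop 34, enqueue [none], visited so far: [15, 9, 43, 20, 48, 16, 39, 49, 35, 34]
Result: [15, 9, 43, 20, 48, 16, 39, 49, 35, 34]


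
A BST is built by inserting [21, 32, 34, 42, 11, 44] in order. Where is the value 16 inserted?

Starting tree (level order): [21, 11, 32, None, None, None, 34, None, 42, None, 44]
Insertion path: 21 -> 11
Result: insert 16 as right child of 11
Final tree (level order): [21, 11, 32, None, 16, None, 34, None, None, None, 42, None, 44]
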